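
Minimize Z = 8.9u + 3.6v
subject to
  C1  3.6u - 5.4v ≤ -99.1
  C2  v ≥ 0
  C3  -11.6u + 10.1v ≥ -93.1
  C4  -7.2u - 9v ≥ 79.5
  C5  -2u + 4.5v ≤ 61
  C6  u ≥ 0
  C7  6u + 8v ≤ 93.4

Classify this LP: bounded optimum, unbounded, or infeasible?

infeasible

The boundaries 3.6u - 5.4v = -99.1 and v = 0 meet at (-991/36, 0), but that point violates u ≥ 0. Every candidate vertex is excluded by some other constraint, so the feasible region is empty.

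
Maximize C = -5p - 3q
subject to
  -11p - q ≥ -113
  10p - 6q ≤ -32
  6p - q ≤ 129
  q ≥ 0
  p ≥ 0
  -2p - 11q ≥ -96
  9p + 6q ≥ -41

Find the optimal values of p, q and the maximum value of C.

p = 0, q = 16/3, maximum C = -16

Corner points and C = -5p - 3q:
  (0, 16/3) → C = -16
  (112/61, 512/61) → C = -2096/61
  (0, 96/11) → C = -288/11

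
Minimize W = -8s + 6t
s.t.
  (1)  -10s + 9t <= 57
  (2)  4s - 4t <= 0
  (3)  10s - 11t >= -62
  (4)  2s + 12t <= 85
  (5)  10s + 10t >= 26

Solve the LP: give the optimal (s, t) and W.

s = 85/14, t = 85/14, minimum W = -85/7

Vertices and W = -8s + 6t:
  (85/14, 85/14) → W = -85/7
  (13/10, 13/10) → W = -13/5
  (191/142, 487/71) → W = 2158/71
  (-167/105, 88/21) → W = 568/15

At the optimal vertex, 4s - 4t = 0 and 2s + 12t = 85.
Solving simultaneously gives s = 85/14, t = 85/14.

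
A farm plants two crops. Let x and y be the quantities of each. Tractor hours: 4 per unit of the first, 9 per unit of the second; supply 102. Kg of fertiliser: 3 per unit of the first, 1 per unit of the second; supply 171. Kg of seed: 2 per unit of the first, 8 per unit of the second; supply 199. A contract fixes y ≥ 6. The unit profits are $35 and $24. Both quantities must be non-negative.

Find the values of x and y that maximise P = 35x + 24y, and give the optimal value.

Feasible corners and P = 35x + 24y:
  (0, 34/3) → P = 272
  (0, 6) → P = 144
  (12, 6) → P = 564

The optimum lies where 4x + 9y = 102 and y = 6.
Solving simultaneously gives x = 12, y = 6.

x = 12, y = 6, maximum P = 564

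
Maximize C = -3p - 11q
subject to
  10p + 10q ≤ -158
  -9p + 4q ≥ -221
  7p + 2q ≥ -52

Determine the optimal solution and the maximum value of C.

p = 117/23, q = -2015/46, maximum C = 21463/46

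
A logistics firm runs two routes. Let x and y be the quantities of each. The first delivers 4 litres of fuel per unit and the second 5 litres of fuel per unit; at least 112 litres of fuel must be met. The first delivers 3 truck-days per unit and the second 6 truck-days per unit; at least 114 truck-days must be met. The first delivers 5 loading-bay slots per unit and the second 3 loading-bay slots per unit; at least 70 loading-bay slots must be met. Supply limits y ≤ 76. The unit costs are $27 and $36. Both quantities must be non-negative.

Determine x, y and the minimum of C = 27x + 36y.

x = 34/3, y = 40/3, minimum C = 786

Feasible corners and C = 27x + 36y:
  (0, 70/3) → C = 840
  (0, 76) → C = 2736
  (38, 0) → C = 1026
  (34/3, 40/3) → C = 786
  (14/13, 280/13) → C = 10458/13
The feasible region is unbounded (it extends along (1, 0)), but C strictly increases along every unbounded feasible direction, so there is no improving ray and the minimum is attained at a vertex.

The optimum lies where 4x + 5y = 112 and 3x + 6y = 114.
Solving simultaneously gives x = 34/3, y = 40/3.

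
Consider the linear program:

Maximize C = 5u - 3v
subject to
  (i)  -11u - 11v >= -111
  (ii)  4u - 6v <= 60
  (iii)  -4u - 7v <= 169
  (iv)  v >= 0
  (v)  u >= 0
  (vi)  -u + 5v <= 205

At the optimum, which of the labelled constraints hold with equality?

(i) and (iv)

Extreme points and C = 5u - 3v:
  (111/11, 0) → C = 555/11
  (0, 111/11) → C = -333/11
  (0, 0) → C = 0

The maximum is at (111/11, 0). Substituting into each constraint, equality holds for (i) and (iv); the remaining constraints have slack.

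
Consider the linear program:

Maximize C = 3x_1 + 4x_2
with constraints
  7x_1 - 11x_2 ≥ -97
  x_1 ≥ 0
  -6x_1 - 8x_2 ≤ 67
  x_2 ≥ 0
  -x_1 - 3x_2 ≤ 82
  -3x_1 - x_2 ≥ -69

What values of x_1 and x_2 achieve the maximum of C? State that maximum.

Extreme points and C = 3x_1 + 4x_2:
  (0, 97/11) → C = 388/11
  (331/20, 387/20) → C = 2541/20
  (0, 0) → C = 0
  (23, 0) → C = 69

The optimum lies where 7x_1 - 11x_2 = -97 and -3x_1 - x_2 = -69.
Solving simultaneously gives x_1 = 331/20, x_2 = 387/20.

x_1 = 331/20, x_2 = 387/20, maximum C = 2541/20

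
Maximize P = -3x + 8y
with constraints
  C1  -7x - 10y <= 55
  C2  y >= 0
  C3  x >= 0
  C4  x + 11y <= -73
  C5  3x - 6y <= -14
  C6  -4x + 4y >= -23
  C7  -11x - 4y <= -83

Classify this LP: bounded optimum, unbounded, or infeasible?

The boundaries x = 0 and -11x - 4y = -83 meet at (0, 83/4), but that point violates x + 11y ≤ -73. Every candidate vertex is excluded by some other constraint, so the feasible region is empty.

infeasible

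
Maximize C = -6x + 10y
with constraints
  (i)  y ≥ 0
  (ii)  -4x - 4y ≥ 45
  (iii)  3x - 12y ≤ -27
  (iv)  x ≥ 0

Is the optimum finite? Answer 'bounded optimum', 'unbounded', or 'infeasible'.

infeasible

The boundaries y = 0 and -4x - 4y = 45 meet at (-45/4, 0), but that point violates x ≥ 0. Every candidate vertex is excluded by some other constraint, so the feasible region is empty.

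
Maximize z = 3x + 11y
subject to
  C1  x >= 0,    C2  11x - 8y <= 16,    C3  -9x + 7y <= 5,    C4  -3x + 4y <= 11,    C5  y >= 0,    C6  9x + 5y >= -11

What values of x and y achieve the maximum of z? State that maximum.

x = 38/5, y = 169/20, maximum z = 463/4

Corner points and z = 3x + 11y:
  (0, 5/7) → z = 55/7
  (0, 0) → z = 0
  (38/5, 169/20) → z = 463/4
  (16/11, 0) → z = 48/11
  (19/5, 28/5) → z = 73

The binding constraints are 11x - 8y = 16 and -3x + 4y = 11.
Solving simultaneously gives x = 38/5, y = 169/20.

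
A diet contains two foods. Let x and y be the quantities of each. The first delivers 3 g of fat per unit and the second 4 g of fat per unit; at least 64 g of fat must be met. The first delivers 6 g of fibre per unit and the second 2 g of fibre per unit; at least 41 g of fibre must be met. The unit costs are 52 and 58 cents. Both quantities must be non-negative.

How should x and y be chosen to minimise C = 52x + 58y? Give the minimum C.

x = 2, y = 29/2, minimum C = 945

Extreme points and C = 52x + 58y:
  (0, 41/2) → C = 1189
  (64/3, 0) → C = 3328/3
  (2, 29/2) → C = 945
The feasible region is unbounded (it extends along (0, 1), (1, 0)), but C strictly increases along every unbounded feasible direction, so there is no improving ray and the minimum is attained at a vertex.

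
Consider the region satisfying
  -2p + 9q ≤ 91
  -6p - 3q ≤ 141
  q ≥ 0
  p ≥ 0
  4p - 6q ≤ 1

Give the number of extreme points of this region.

Pairwise boundary intersections that survive every other constraint:
  (0, 91/9)
  (185/8, 61/4)
  (0, 0)
  (1/4, 0)

4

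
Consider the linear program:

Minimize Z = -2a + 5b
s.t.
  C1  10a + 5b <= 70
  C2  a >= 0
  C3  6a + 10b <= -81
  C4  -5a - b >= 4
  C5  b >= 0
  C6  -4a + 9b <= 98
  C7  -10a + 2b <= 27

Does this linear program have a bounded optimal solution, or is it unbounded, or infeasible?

infeasible

The boundaries a = 0 and 6a + 10b = -81 meet at (0, -81/10), but that point violates b ≥ 0. Every candidate vertex is excluded by some other constraint, so the feasible region is empty.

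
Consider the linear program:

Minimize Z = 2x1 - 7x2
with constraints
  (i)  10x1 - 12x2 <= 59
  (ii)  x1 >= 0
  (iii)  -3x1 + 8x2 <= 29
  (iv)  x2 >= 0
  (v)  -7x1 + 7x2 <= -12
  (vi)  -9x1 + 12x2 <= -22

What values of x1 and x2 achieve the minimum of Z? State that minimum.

Feasible corners and Z = 2x1 - 7x2:
  (205/11, 467/44) → Z = -1629/44
  (59/10, 0) → Z = 59/5
  (131/9, 109/12) → Z = -1241/36
  (22/9, 0) → Z = 44/9

The binding constraints are 10x1 - 12x2 = 59 and -3x1 + 8x2 = 29.
Solving simultaneously gives x1 = 205/11, x2 = 467/44.

x1 = 205/11, x2 = 467/44, minimum Z = -1629/44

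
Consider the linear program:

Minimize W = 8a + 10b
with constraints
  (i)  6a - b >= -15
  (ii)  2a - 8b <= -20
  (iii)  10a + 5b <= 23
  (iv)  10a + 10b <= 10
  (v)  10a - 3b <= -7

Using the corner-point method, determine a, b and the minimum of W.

a = -50/23, b = 45/23, minimum W = 50/23

Vertices and W = 8a + 10b:
  (-50/23, 45/23) → W = 50/23
  (-2, 3) → W = 14
  (-6/5, 11/5) → W = 62/5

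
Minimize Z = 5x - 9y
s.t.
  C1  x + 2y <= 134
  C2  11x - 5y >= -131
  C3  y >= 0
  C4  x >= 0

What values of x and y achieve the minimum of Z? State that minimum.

x = 136/9, y = 535/9, minimum Z = -4135/9

Extreme points and Z = 5x - 9y:
  (136/9, 535/9) → Z = -4135/9
  (134, 0) → Z = 670
  (0, 131/5) → Z = -1179/5
  (0, 0) → Z = 0

At the optimal vertex, x + 2y = 134 and 11x - 5y = -131.
Solving simultaneously gives x = 136/9, y = 535/9.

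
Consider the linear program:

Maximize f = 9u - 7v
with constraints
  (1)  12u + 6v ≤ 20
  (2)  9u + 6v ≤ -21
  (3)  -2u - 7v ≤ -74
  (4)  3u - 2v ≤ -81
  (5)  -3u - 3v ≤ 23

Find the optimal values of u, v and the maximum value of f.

The feasible region is unbounded (it extends along (-1, 1), (-2, 3)), but f strictly decreases along every unbounded feasible direction, so there is no improving ray and the maximum is attained at a vertex.

u = -419/25, v = 384/25, maximum f = -6459/25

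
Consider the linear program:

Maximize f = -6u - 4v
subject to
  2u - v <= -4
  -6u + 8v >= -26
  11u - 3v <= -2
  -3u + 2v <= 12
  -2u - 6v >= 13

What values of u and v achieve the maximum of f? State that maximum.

u = -37/3, v = -25/2, maximum f = 124

Extreme points and f = -6u - 4v:
  (-29/5, -38/5) → f = 326/5
  (-37/14, -9/7) → f = 21
  (-37/3, -25/2) → f = 124
  (-49/11, -15/22) → f = 324/11

At the optimal vertex, -6u + 8v = -26 and -3u + 2v = 12.
Solving simultaneously gives u = -37/3, v = -25/2.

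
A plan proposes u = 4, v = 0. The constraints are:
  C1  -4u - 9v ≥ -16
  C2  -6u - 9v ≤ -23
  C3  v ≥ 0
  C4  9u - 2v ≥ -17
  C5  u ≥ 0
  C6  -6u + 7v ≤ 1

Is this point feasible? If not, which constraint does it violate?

C1: -16 ≥ -16 ✓
C2: -24 ≤ -23 ✓
C3: 0 ≥ 0 ✓
C4: 36 ≥ -17 ✓
C5: 4 ≥ 0 ✓
C6: -24 ≤ 1 ✓

feasible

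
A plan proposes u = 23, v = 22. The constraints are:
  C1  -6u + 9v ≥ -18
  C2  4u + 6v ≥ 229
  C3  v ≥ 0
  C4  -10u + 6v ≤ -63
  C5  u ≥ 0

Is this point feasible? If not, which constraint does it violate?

not feasible — violates C2

Constraint C2: 4u + 6v = 224, which is not ≥ 229. All other constraints are satisfied.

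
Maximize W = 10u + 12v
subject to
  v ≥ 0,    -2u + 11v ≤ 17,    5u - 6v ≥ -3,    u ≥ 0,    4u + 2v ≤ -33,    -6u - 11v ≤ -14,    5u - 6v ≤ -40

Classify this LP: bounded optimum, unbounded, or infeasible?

Constraints 5u - 6v ≥ -3 and 5u - 6v ≤ -40 have parallel boundaries but demand opposite sides — no point can satisfy both, so the region is empty.

infeasible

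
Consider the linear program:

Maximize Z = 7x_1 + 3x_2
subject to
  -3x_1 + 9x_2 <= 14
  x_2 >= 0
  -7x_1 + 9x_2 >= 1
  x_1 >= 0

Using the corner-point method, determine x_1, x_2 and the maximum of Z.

Corner points and Z = 7x_1 + 3x_2:
  (13/4, 95/36) → Z = 92/3
  (0, 14/9) → Z = 14/3
  (0, 1/9) → Z = 1/3

x_1 = 13/4, x_2 = 95/36, maximum Z = 92/3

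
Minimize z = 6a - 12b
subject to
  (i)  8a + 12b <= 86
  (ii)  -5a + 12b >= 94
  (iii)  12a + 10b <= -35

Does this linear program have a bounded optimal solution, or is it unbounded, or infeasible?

From the feasible point (-20, 41/2), moving in the direction (-12, -5) keeps every constraint satisfied while z decreases without bound.

unbounded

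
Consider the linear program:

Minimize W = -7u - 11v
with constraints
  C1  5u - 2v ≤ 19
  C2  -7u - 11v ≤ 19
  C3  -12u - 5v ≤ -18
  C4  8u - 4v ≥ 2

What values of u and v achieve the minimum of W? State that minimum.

u = 18, v = 71/2, minimum W = -1033/2

Feasible corners and W = -7u - 11v:
  (131/49, -138/49) → W = 601/49
  (18, 71/2) → W = -1033/2
  (41/44, 15/11) → W = -947/44

At the optimal vertex, 5u - 2v = 19 and 8u - 4v = 2.
Solving simultaneously gives u = 18, v = 71/2.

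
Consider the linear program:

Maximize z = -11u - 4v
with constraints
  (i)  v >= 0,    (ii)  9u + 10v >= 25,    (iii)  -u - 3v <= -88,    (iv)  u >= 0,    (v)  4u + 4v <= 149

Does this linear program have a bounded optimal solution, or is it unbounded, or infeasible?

bounded optimum

Vertices and z = -11u - 4v:
  (0, 88/3) → z = -352/3
  (95/8, 203/8) → z = -1857/8
  (0, 149/4) → z = -149
The feasible region has finitely many vertices and no improving ray; the maximum is -352/3 at (0, 88/3).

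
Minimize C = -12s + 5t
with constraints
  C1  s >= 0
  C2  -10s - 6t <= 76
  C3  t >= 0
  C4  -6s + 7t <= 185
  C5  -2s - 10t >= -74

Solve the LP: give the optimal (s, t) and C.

s = 37, t = 0, minimum C = -444

Vertices and C = -12s + 5t:
  (0, 0) → C = 0
  (0, 37/5) → C = 37
  (37, 0) → C = -444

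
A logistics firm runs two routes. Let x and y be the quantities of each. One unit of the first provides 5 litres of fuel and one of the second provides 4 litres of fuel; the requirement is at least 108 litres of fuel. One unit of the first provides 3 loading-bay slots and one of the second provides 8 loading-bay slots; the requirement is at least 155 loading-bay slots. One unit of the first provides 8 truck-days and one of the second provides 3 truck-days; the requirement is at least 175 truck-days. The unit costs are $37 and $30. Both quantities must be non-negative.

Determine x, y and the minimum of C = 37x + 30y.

x = 17, y = 13, minimum C = 1019

Feasible corners and C = 37x + 30y:
  (0, 175/3) → C = 1750
  (155/3, 0) → C = 5735/3
  (17, 13) → C = 1019
The feasible region is unbounded (it extends along (0, 1), (1, 0)), but C strictly increases along every unbounded feasible direction, so there is no improving ray and the minimum is attained at a vertex.

The optimum lies where 3x + 8y = 155 and 8x + 3y = 175.
Solving simultaneously gives x = 17, y = 13.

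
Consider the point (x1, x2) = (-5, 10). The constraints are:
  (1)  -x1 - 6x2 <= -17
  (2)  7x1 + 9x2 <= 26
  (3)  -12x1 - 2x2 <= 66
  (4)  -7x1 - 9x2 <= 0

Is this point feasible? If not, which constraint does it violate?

not feasible — violates (2)

Constraint (2): 7x1 + 9x2 = 55, which is not ≤ 26. All other constraints are satisfied.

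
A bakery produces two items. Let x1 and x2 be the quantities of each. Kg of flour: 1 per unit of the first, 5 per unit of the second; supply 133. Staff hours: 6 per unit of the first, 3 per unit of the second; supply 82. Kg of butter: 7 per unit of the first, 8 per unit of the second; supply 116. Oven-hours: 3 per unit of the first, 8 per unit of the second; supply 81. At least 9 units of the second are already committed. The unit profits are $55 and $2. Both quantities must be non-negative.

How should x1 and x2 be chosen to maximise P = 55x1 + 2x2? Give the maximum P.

x1 = 3, x2 = 9, maximum P = 183

Corner points and P = 55x1 + 2x2:
  (0, 81/8) → P = 81/4
  (0, 9) → P = 18
  (3, 9) → P = 183

The binding constraints are 3x1 + 8x2 = 81 and x2 = 9.
Solving simultaneously gives x1 = 3, x2 = 9.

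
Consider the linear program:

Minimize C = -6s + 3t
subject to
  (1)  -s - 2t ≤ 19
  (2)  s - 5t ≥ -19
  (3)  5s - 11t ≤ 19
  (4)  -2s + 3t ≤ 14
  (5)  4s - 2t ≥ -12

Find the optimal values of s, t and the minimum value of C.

Vertices and C = -6s + 3t:
  (152/7, 57/7) → C = -741/7
  (-11/9, 32/9) → C = 18
  (-5, -4) → C = 18

s = 152/7, t = 57/7, minimum C = -741/7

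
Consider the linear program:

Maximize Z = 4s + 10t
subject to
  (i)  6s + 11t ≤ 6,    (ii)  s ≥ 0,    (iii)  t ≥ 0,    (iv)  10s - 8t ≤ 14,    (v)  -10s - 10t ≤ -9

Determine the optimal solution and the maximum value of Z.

At the optimal vertex, 6s + 11t = 6 and -10s - 10t = -9.
Solving simultaneously gives s = 39/50, t = 3/25.

s = 39/50, t = 3/25, maximum Z = 108/25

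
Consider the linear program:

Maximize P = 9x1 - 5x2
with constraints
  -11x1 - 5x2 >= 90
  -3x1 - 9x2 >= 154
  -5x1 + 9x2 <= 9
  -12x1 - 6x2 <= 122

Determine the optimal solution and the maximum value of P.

x1 = 35/3, x2 = -131/3, maximum P = 970/3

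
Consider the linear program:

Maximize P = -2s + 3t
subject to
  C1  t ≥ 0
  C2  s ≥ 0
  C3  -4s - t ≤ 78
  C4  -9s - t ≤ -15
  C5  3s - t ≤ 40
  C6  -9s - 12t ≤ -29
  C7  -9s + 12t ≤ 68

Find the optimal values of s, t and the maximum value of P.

s = 548/27, t = 188/9, maximum P = 596/27

Extreme points and P = -2s + 3t:
  (40/3, 0) → P = -80/3
  (29/9, 0) → P = -58/9
  (151/99, 14/11) → P = 76/99
  (112/117, 83/13) → P = 2017/117
  (548/27, 188/9) → P = 596/27

The optimum lies where 3s - t = 40 and -9s + 12t = 68.
Solving simultaneously gives s = 548/27, t = 188/9.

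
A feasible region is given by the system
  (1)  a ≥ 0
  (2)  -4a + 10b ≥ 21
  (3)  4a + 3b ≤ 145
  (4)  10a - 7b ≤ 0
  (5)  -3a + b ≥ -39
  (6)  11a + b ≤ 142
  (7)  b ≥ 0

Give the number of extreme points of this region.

The feasible vertices (each the meet of two boundaries and inside every other half-plane) are:
  (0, 21/10)
  (0, 145/3)
  (49/24, 35/12)
  (281/29, 1027/29)
  (994/87, 1420/87)

5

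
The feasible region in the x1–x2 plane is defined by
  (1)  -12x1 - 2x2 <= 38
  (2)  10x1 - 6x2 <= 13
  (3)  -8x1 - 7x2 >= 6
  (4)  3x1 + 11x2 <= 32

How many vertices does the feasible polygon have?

3

Of the 6 pairwise boundary intersections, those satisfying every inequality are:
  (-101/46, -134/23)
  (-127/34, 58/17)
  (55/118, -82/59)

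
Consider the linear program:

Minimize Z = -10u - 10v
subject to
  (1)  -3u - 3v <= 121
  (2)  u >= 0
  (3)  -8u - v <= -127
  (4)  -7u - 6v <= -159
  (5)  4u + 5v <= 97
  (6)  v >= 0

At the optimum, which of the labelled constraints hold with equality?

(5) and (6)

Extreme points and Z = -10u - 10v:
  (213/11, 43/11) → Z = -2560/11
  (159/7, 0) → Z = -1590/7
  (97/4, 0) → Z = -485/2

The minimum is at (97/4, 0). Substituting into each constraint, equality holds for (5) and (6); the remaining constraints have slack.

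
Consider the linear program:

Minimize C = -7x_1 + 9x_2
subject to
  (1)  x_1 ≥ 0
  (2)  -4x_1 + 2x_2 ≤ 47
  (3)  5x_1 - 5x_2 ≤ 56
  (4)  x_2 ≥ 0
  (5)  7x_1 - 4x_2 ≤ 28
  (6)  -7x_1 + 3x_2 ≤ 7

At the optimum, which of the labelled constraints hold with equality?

Vertices and C = -7x_1 + 9x_2:
  (0, 0) → C = 0
  (0, 7/3) → C = 21
  (127/2, 301/2) → C = 910
  (4, 0) → C = -28
The feasible region is unbounded (it extends along (1, 2), (4, 7)), but C strictly increases along every unbounded feasible direction, so there is no improving ray and the minimum is attained at a vertex.

The minimum is at (4, 0). Substituting into each constraint, equality holds for (4) and (5); the remaining constraints have slack.

(4) and (5)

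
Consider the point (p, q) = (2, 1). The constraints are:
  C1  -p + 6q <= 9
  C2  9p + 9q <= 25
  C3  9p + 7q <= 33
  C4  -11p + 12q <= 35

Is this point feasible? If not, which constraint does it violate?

not feasible — violates C2

Constraint C2: 9p + 9q = 27, which is not ≤ 25. All other constraints are satisfied.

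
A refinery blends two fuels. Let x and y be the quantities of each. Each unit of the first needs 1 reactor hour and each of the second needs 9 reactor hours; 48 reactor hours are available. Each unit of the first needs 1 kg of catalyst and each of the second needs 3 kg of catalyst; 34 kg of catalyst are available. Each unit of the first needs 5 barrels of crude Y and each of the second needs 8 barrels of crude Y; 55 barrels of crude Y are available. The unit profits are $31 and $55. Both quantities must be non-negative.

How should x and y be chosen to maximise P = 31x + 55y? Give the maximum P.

x = 3, y = 5, maximum P = 368

Feasible corners and P = 31x + 55y:
  (0, 0) → P = 0
  (0, 16/3) → P = 880/3
  (11, 0) → P = 341
  (3, 5) → P = 368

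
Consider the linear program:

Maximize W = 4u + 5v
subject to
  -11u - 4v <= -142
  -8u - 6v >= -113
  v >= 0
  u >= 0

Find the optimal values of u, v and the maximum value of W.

The binding constraints are -11u - 4v = -142 and -8u - 6v = -113.
Solving simultaneously gives u = 200/17, v = 107/34.

u = 200/17, v = 107/34, maximum W = 2135/34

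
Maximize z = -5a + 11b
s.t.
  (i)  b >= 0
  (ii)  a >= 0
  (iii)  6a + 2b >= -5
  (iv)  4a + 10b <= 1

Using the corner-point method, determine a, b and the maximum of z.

Vertices and z = -5a + 11b:
  (0, 0) → z = 0
  (1/4, 0) → z = -5/4
  (0, 1/10) → z = 11/10

a = 0, b = 1/10, maximum z = 11/10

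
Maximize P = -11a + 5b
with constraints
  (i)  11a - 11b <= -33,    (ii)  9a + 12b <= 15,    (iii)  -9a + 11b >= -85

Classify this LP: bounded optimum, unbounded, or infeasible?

From the feasible point (-1, 2), moving in the direction (-12, 9) keeps every constraint satisfied while P increases without bound.

unbounded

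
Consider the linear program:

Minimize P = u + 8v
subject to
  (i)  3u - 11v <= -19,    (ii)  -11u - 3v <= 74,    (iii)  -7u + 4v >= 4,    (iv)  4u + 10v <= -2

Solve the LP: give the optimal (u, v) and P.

Feasible corners and P = u + 8v:
  (-67/10, -1/10) → P = -15/2
  (-106/37, 35/37) → P = 174/37
  (-367/49, 137/49) → P = 729/49

The optimum lies where 3u - 11v = -19 and -11u - 3v = 74.
Solving simultaneously gives u = -67/10, v = -1/10.

u = -67/10, v = -1/10, minimum P = -15/2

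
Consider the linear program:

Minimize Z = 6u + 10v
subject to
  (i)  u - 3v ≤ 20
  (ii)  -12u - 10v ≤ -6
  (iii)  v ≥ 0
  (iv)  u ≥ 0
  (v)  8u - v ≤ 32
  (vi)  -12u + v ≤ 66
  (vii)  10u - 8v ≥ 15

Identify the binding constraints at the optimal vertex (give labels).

Feasible corners and Z = 6u + 10v:
  (4, 0) → Z = 24
  (3/2, 0) → Z = 9
  (241/54, 100/27) → Z = 1723/27

The minimum is at (3/2, 0). Substituting into each constraint, equality holds for (iii) and (vii); the remaining constraints have slack.

(iii) and (vii)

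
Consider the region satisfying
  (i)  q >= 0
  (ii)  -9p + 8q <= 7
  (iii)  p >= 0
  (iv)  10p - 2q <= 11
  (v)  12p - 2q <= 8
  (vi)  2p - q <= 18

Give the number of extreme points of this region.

4

Of the 15 pairwise boundary intersections, those satisfying every inequality are:
  (0, 0)
  (2/3, 0)
  (0, 7/8)
  (1, 2)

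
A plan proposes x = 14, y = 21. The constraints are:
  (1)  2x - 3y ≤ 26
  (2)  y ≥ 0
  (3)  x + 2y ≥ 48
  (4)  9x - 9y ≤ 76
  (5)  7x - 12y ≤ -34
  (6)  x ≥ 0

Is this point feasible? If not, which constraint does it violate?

feasible

(1): -35 ≤ 26 ✓
(2): 21 ≥ 0 ✓
(3): 56 ≥ 48 ✓
(4): -63 ≤ 76 ✓
(5): -154 ≤ -34 ✓
(6): 14 ≥ 0 ✓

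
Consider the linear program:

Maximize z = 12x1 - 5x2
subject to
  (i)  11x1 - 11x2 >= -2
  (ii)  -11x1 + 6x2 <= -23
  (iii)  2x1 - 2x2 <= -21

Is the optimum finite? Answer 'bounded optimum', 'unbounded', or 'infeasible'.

infeasible

Constraints 11x1 - 11x2 ≥ -2 and 2x1 - 2x2 ≤ -21 have parallel boundaries but demand opposite sides — no point can satisfy both, so the region is empty.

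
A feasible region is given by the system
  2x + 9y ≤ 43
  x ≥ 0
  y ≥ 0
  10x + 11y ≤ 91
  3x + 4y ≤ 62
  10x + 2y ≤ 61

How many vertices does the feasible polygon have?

5

The feasible vertices (each the meet of two boundaries and inside every other half-plane) are:
  (0, 43/9)
  (173/34, 62/17)
  (0, 0)
  (61/10, 0)
  (163/30, 10/3)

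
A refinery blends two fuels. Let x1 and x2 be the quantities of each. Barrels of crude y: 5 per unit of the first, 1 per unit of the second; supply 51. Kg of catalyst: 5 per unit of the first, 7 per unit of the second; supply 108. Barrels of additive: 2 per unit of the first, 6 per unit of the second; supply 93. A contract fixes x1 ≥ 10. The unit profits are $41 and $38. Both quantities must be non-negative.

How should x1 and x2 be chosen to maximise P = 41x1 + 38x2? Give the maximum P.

x1 = 10, x2 = 1, maximum P = 448

Vertices and P = 41x1 + 38x2:
  (51/5, 0) → P = 2091/5
  (10, 0) → P = 410
  (10, 1) → P = 448

The optimum lies where 5x1 + x2 = 51 and x1 = 10.
Solving simultaneously gives x1 = 10, x2 = 1.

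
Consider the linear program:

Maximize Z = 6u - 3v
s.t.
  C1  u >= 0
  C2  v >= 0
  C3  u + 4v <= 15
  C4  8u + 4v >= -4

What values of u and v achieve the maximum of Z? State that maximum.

Corner points and Z = 6u - 3v:
  (0, 0) → Z = 0
  (0, 15/4) → Z = -45/4
  (15, 0) → Z = 90

u = 15, v = 0, maximum Z = 90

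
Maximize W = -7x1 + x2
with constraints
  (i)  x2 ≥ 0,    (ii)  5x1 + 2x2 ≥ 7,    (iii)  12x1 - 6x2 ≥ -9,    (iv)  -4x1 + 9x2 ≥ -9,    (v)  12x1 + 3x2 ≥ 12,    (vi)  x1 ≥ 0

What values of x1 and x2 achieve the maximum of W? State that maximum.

x1 = 4/9, x2 = 43/18, maximum W = -13/18

The feasible region is unbounded (it extends along (1, 2), (9, 4)), but W strictly decreases along every unbounded feasible direction, so there is no improving ray and the maximum is attained at a vertex.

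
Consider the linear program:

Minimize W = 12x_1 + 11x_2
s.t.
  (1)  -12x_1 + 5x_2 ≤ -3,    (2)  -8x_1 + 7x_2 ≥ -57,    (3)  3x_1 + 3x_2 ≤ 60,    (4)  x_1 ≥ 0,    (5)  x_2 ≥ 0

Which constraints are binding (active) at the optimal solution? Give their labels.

(1) and (5)

Corner points and W = 12x_1 + 11x_2:
  (103/17, 237/17) → W = 3843/17
  (1/4, 0) → W = 3
  (197/15, 103/15) → W = 3497/15
  (57/8, 0) → W = 171/2

The minimum is at (1/4, 0). Substituting into each constraint, equality holds for (1) and (5); the remaining constraints have slack.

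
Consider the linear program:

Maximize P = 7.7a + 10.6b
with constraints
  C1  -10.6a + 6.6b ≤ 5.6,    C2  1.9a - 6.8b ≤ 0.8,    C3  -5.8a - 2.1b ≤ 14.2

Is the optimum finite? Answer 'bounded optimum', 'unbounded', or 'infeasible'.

From the feasible point (-2168/2977, -956/2977), moving in the direction (6.8, 1.9) keeps every constraint satisfied while P increases without bound.

unbounded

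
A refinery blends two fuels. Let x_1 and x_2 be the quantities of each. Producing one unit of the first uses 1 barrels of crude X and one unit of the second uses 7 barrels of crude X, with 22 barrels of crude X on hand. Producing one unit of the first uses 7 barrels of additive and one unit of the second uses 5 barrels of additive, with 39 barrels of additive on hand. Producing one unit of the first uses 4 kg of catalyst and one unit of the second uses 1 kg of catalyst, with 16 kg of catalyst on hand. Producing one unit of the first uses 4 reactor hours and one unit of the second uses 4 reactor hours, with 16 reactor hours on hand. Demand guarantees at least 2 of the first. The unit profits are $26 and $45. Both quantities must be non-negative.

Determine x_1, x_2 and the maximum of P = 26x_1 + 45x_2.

x_1 = 2, x_2 = 2, maximum P = 142

Extreme points and P = 26x_1 + 45x_2:
  (4, 0) → P = 104
  (2, 0) → P = 52
  (2, 2) → P = 142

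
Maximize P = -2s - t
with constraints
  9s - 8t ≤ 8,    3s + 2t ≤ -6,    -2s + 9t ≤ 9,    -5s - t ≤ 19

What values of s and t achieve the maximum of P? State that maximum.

s = -144/49, t = -211/49, maximum P = 499/49

At the optimal vertex, 9s - 8t = 8 and -5s - t = 19.
Solving simultaneously gives s = -144/49, t = -211/49.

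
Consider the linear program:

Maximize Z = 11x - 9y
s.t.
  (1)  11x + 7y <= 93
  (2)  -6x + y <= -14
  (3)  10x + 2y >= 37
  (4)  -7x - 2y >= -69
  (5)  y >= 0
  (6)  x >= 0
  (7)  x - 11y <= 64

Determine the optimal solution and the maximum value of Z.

x = 93/11, y = 0, maximum Z = 93

Feasible corners and Z = 11x - 9y:
  (191/53, 404/53) → Z = -1535/53
  (93/11, 0) → Z = 93
  (65/22, 41/11) → Z = -23/22
  (37/10, 0) → Z = 407/10

At the optimal vertex, 11x + 7y = 93 and y = 0.
Solving simultaneously gives x = 93/11, y = 0.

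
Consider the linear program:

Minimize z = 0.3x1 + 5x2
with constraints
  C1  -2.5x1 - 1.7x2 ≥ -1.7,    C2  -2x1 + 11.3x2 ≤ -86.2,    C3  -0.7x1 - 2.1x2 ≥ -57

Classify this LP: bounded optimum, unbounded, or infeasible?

From the feasible point (1105/211, -1414/211), moving in the direction (1.7, -2.5) keeps every constraint satisfied while z decreases without bound.

unbounded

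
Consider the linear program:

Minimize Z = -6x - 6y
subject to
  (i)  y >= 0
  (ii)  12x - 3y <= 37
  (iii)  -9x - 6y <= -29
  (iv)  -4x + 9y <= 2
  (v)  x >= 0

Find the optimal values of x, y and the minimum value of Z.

x = 113/32, y = 43/24, minimum Z = -511/16

Feasible corners and Z = -6x - 6y:
  (103/33, 5/33) → Z = -216/11
  (113/32, 43/24) → Z = -511/16
  (83/35, 134/105) → Z = -766/35

The optimum lies where 12x - 3y = 37 and -4x + 9y = 2.
Solving simultaneously gives x = 113/32, y = 43/24.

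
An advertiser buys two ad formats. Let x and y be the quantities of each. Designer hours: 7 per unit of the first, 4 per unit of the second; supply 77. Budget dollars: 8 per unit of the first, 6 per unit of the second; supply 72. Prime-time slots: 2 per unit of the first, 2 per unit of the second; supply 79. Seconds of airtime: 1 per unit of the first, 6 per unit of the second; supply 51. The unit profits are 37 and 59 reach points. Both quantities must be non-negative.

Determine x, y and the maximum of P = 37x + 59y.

Vertices and P = 37x + 59y:
  (0, 0) → P = 0
  (0, 17/2) → P = 1003/2
  (9, 0) → P = 333
  (3, 8) → P = 583

The binding constraints are 8x + 6y = 72 and x + 6y = 51.
Solving simultaneously gives x = 3, y = 8.

x = 3, y = 8, maximum P = 583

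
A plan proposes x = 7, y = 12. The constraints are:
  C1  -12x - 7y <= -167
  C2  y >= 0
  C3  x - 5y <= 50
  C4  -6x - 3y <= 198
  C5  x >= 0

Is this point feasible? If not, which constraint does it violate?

C1: -168 ≤ -167 ✓
C2: 12 ≥ 0 ✓
C3: -53 ≤ 50 ✓
C4: -78 ≤ 198 ✓
C5: 7 ≥ 0 ✓

feasible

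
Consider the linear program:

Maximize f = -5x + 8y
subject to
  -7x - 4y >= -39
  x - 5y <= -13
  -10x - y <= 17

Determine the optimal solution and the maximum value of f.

x = -107/33, y = 509/33, maximum f = 4607/33

Feasible corners and f = -5x + 8y:
  (11/3, 10/3) → f = 25/3
  (-107/33, 509/33) → f = 4607/33
  (-98/51, 113/51) → f = 82/3

At the optimal vertex, -7x - 4y = -39 and -10x - y = 17.
Solving simultaneously gives x = -107/33, y = 509/33.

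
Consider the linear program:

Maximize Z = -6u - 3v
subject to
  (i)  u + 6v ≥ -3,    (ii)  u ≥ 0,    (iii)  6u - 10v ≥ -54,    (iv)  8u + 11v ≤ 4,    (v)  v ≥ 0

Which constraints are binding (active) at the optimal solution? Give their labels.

(ii) and (v)

Corner points and Z = -6u - 3v:
  (0, 4/11) → Z = -12/11
  (0, 0) → Z = 0
  (1/2, 0) → Z = -3

The maximum is at (0, 0). Substituting into each constraint, equality holds for (ii) and (v); the remaining constraints have slack.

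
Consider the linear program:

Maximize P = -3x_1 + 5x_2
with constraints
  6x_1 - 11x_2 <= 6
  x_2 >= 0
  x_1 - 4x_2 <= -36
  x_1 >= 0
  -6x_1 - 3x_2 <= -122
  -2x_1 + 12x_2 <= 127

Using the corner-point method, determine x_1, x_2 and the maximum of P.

Feasible corners and P = -3x_1 + 5x_2:
  (380/27, 338/27) → P = 550/27
  (19, 55/4) → P = 47/4
  (361/26, 503/39) → P = 137/6

At the optimal vertex, -6x_1 - 3x_2 = -122 and -2x_1 + 12x_2 = 127.
Solving simultaneously gives x_1 = 361/26, x_2 = 503/39.

x_1 = 361/26, x_2 = 503/39, maximum P = 137/6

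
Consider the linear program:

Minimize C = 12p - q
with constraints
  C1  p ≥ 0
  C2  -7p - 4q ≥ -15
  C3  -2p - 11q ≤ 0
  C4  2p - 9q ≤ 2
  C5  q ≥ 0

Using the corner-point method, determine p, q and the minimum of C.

Extreme points and C = 12p - q:
  (0, 15/4) → C = -15/4
  (0, 0) → C = 0
  (143/71, 16/71) → C = 1700/71
  (1, 0) → C = 12

p = 0, q = 15/4, minimum C = -15/4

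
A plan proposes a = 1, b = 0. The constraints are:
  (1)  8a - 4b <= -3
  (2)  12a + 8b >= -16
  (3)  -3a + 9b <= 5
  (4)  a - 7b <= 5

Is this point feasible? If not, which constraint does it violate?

not feasible — violates (1)

Constraint (1): 8a - 4b = 8, which is not ≤ -3. All other constraints are satisfied.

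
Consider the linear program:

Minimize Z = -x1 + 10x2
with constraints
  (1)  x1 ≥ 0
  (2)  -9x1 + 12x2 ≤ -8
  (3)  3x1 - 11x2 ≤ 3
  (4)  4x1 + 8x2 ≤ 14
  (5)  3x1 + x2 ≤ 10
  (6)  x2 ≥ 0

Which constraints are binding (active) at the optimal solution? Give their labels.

Vertices and Z = -x1 + 10x2:
  (29/15, 47/60) → Z = 59/10
  (8/9, 0) → Z = -8/9
  (89/34, 15/34) → Z = 61/34
  (1, 0) → Z = -1

The minimum is at (1, 0). Substituting into each constraint, equality holds for (3) and (6); the remaining constraints have slack.

(3) and (6)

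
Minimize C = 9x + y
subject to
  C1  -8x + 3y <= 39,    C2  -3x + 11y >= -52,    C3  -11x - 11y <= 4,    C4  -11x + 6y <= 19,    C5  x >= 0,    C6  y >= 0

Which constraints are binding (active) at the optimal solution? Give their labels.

Corner points and C = 9x + y:
  (52/3, 0) → C = 156
  (0, 19/6) → C = 19/6
  (0, 0) → C = 0
The feasible region is unbounded (it extends along (6, 11), (11, 3)), but C strictly increases along every unbounded feasible direction, so there is no improving ray and the minimum is attained at a vertex.

The minimum is at (0, 0). Substituting into each constraint, equality holds for C5 and C6; the remaining constraints have slack.

C5 and C6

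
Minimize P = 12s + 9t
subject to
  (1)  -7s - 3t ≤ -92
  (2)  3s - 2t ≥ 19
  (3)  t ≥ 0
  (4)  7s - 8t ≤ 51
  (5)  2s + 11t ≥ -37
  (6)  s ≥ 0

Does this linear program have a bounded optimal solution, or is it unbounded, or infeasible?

Extreme points and P = 12s + 9t:
  (241/23, 143/23) → P = 4179/23
  (127/11, 41/11) → P = 1893/11
The feasible region has finitely many vertices and no improving ray; the minimum is 1893/11 at (127/11, 41/11).

bounded optimum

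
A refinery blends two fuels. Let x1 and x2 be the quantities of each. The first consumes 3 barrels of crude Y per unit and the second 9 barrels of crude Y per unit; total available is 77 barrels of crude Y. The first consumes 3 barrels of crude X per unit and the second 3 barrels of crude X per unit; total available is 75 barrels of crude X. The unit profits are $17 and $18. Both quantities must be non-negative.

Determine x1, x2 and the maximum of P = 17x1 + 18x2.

Feasible corners and P = 17x1 + 18x2:
  (0, 0) → P = 0
  (0, 77/9) → P = 154
  (25, 0) → P = 425
  (74/3, 1/3) → P = 1276/3

x1 = 74/3, x2 = 1/3, maximum P = 1276/3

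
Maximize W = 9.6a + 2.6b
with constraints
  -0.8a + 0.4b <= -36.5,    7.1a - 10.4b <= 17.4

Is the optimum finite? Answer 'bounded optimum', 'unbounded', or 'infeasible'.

From the feasible point (68, 44.75), moving in the direction (0.4, 0.8) keeps every constraint satisfied while W increases without bound.

unbounded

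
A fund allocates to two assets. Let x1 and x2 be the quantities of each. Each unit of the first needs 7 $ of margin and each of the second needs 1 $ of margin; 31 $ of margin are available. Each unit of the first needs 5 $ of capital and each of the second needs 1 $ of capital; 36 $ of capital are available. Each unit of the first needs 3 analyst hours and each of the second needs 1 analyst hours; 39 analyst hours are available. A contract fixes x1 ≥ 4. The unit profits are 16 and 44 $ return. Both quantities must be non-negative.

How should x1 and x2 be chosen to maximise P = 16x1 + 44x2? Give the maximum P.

Feasible corners and P = 16x1 + 44x2:
  (31/7, 0) → P = 496/7
  (4, 0) → P = 64
  (4, 3) → P = 196

At the optimal vertex, 7x1 + x2 = 31 and x1 = 4.
Solving simultaneously gives x1 = 4, x2 = 3.

x1 = 4, x2 = 3, maximum P = 196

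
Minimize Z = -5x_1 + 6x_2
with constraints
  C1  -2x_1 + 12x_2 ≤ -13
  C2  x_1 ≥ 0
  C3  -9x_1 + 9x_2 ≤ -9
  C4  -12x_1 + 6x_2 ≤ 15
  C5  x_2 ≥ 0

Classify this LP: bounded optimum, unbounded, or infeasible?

From the feasible point (13/2, 0), moving in the direction (12, 2) keeps every constraint satisfied while Z decreases without bound.

unbounded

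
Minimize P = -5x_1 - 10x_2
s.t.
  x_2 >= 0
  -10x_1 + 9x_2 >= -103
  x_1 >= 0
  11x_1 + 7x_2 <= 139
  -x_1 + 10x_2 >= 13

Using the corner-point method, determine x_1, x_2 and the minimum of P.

x_1 = 0, x_2 = 139/7, minimum P = -1390/7

Vertices and P = -5x_1 - 10x_2:
  (0, 139/7) → P = -1390/7
  (0, 13/10) → P = -13
  (433/39, 94/39) → P = -1035/13

At the optimal vertex, x_1 = 0 and 11x_1 + 7x_2 = 139.
Solving simultaneously gives x_1 = 0, x_2 = 139/7.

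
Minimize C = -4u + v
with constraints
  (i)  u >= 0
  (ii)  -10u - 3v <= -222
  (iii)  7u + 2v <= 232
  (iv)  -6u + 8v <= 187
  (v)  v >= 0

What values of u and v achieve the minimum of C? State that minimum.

u = 232/7, v = 0, minimum C = -928/7

Extreme points and C = -4u + v:
  (1215/98, 1601/49) → C = -829/49
  (111/5, 0) → C = -444/5
  (741/34, 2701/68) → C = -3227/68
  (232/7, 0) → C = -928/7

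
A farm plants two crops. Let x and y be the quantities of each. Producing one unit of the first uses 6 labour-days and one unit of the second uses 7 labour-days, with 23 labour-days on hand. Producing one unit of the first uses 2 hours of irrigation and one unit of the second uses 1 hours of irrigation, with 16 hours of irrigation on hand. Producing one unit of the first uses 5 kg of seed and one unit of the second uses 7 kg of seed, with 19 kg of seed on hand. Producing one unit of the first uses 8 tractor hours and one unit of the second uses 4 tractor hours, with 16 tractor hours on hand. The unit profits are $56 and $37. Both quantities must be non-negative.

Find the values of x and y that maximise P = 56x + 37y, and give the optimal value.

x = 1, y = 2, maximum P = 130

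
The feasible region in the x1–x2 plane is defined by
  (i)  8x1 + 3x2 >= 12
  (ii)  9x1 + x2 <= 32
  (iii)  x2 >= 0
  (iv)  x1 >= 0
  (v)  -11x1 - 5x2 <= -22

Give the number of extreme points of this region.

4

Intersecting each pair of boundary lines and keeping only the points that satisfy every inequality leaves:
  (32/9, 0)
  (0, 32)
  (2, 0)
  (0, 22/5)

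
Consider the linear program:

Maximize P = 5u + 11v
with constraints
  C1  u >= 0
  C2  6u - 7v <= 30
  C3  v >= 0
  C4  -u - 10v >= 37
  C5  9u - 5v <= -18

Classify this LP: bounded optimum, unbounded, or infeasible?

infeasible

The boundaries u = 0 and 9u - 5v = -18 meet at (0, 18/5), but that point violates -u - 10v ≥ 37. Every candidate vertex is excluded by some other constraint, so the feasible region is empty.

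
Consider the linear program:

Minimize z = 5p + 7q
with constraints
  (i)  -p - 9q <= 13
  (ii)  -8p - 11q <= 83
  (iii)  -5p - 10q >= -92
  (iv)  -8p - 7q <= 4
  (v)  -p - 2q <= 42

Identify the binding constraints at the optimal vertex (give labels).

Extreme points and z = 5p + 7q:
  (958/35, -157/35) → z = 3691/35
  (11/13, -20/13) → z = -85/13
  (-76/5, 84/5) → z = 208/5

The minimum is at (11/13, -20/13). Substituting into each constraint, equality holds for (i) and (iv); the remaining constraints have slack.

(i) and (iv)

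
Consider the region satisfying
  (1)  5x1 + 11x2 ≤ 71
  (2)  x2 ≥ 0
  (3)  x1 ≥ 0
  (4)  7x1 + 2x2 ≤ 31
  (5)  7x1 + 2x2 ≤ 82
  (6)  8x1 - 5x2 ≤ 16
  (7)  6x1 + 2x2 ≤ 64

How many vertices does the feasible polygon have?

5

Of the 20 pairwise boundary intersections, those satisfying every inequality are:
  (0, 71/11)
  (199/67, 342/67)
  (0, 0)
  (2, 0)
  (11/3, 8/3)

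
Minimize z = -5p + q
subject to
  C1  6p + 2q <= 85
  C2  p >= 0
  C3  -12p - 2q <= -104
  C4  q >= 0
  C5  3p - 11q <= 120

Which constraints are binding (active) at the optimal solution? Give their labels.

C1 and C4

Corner points and z = -5p + q:
  (19/6, 33) → z = 103/6
  (85/6, 0) → z = -425/6
  (26/3, 0) → z = -130/3

The minimum is at (85/6, 0). Substituting into each constraint, equality holds for C1 and C4; the remaining constraints have slack.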